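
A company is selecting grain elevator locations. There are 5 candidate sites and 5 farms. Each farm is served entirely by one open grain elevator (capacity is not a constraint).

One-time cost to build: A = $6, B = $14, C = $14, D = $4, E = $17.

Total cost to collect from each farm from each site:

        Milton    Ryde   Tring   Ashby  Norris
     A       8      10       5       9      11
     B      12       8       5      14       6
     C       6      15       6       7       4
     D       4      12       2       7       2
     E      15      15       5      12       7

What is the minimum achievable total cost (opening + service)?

Minimum total cost: 31

For any fixed open set, each farm goes to its cheapest open site; total = fixed + service.
{D}: Milton→D 4, Ryde→D 12, Tring→D 2, Ashby→D 7, Norris→D 2. Service 27; fixed 4; total 31.
{A, D}: service 25 + fixed 10 = 35
{B, D}: Milton→D 4, Ryde→B 8, Tring→D 2, Ashby→D 7, Norris→D 2. Service 23; fixed 18; total 41.
{A, B, C, D, E}: service 23 + fixed 55 = 78
No other subset beats 31.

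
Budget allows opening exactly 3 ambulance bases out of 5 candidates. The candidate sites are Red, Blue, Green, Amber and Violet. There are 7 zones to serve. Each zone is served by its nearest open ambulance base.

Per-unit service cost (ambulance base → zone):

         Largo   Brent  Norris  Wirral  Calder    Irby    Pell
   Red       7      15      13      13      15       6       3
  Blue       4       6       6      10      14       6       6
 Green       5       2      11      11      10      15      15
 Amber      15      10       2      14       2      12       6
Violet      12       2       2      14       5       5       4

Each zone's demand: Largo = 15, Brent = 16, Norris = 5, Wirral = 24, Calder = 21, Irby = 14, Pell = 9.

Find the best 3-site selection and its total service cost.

Choose Blue, Amber and Violet; total service cost 490.

With exactly 3 open, each zone uses its cheapest among the chosen.
{Blue, Amber, Violet}: Largo→Blue 4·15=60, Brent→Violet 2·16=32, Norris→Amber 2·5=10, Wirral→Blue 10·24=240, Calder→Amber 2·21=42, Irby→Violet 5·14=70, Pell→Violet 4·9=36. Service cost 490.
{Blue, Green, Amber}: service cost 522
{Green, Amber, Violet}: service cost 529
Among all 10 size-3 choices, {Blue, Amber, Violet} is lowest.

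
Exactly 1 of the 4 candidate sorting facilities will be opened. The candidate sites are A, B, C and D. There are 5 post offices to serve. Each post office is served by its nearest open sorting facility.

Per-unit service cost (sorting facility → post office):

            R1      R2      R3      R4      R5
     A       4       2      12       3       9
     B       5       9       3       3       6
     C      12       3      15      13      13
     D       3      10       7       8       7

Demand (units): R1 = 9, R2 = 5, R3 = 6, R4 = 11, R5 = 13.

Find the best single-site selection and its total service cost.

Choose B only; total service cost 219.

With exactly 1 open, each post office uses its cheapest among the chosen.
{B}: R1→B 5·9=45, R2→B 9·5=45, R3→B 3·6=18, R4→B 3·11=33, R5→B 6·13=78. Service cost 219.
{A}: service cost 268
{D}: service cost 298
Among all 4 size-1 choices, {B} is lowest.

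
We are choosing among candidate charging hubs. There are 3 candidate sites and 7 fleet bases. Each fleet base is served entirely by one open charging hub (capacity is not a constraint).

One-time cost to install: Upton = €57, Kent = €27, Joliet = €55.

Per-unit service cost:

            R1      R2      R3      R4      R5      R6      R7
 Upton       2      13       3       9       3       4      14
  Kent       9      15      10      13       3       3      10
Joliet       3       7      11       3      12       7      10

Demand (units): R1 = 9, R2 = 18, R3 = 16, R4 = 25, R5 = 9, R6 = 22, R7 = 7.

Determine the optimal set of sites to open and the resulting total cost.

Open Upton and Joliet; minimum total cost 564.

For any fixed open set, each fleet base goes to its cheapest open site; total = fixed + service.
{Upton, Joliet}: R1→Upton 2·9=18, R2→Joliet 7·18=126, R3→Upton 3·16=48, R4→Joliet 3·25=75, R5→Upton 3·9=27, R6→Upton 4·22=88, R7→Joliet 10·7=70. Service 452; fixed 112; total 564.
{Upton, Kent, Joliet}: service 430 + fixed 139 = 569
{Kent, Joliet}: service 551 + fixed 82 = 633
{Kent}: R1→Kent 9·9=81, R2→Kent 15·18=270, R3→Kent 10·16=160, R4→Kent 13·25=325, R5→Kent 3·9=27, R6→Kent 3·22=66, R7→Kent 10·7=70. Service 999; fixed 27; total 1026.
(All 7 nonempty subsets were checked; Upton and Joliet is lowest.)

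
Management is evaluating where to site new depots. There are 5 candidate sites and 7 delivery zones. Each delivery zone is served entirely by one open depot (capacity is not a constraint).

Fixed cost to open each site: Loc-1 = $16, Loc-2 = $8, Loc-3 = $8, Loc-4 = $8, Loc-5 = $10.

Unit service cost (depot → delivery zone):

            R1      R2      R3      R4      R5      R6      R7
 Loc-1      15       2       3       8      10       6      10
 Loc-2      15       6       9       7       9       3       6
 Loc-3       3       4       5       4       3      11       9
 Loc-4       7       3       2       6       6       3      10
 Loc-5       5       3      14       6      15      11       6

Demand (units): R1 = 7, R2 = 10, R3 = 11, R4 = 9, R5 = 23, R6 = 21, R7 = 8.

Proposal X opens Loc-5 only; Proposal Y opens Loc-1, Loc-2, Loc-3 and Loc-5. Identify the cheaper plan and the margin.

Proposal Y is cheaper by 575.

Proposal X: {Loc-5}: R1→Loc-5 5·7=35, R2→Loc-5 3·10=30, R3→Loc-5 14·11=154, R4→Loc-5 6·9=54, R5→Loc-5 15·23=345, R6→Loc-5 11·21=231, R7→Loc-5 6·8=48. Service 897; fixed 10; total 907.
Proposal Y: {Loc-1, Loc-2, Loc-3, Loc-5}: R1→Loc-3 3·7=21, R2→Loc-1 2·10=20, R3→Loc-1 3·11=33, R4→Loc-3 4·9=36, R5→Loc-3 3·23=69, R6→Loc-2 3·21=63, R7→Loc-2 6·8=48. Service 290; fixed 42; total 332.
Difference: |907 − 332| = 575.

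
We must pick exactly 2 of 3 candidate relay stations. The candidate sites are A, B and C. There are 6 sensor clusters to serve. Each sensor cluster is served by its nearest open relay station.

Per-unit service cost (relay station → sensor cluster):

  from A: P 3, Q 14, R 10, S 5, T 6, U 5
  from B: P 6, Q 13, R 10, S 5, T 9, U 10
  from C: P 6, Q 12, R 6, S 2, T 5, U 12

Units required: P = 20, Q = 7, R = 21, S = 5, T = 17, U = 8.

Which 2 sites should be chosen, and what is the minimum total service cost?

With exactly 2 open, each sensor cluster uses its cheapest among the chosen.
{A, C}: P→A 3·20=60, Q→C 12·7=84, R→C 6·21=126, S→C 2·5=10, T→C 5·17=85, U→A 5·8=40. Service cost 405.
{B, C}: service cost 505
{A, B}: service cost 528
Among all 3 size-2 choices, {A, C} is lowest.

Choose A and C; total service cost 405.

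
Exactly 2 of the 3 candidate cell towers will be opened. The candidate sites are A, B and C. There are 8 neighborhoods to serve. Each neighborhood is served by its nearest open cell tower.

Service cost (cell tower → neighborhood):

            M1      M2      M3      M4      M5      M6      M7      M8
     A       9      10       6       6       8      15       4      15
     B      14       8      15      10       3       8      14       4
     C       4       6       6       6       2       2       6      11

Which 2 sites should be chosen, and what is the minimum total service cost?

With exactly 2 open, each neighborhood uses its cheapest among the chosen.
{B, C}: M1→C 4, M2→C 6, M3→C 6, M4→C 6, M5→C 2, M6→C 2, M7→C 6, M8→B 4. Service cost 36.
{A, C}: service cost 41
{A, B}: service cost 48
Among all 3 size-2 choices, {B, C} is lowest.

Choose B and C; total service cost 36.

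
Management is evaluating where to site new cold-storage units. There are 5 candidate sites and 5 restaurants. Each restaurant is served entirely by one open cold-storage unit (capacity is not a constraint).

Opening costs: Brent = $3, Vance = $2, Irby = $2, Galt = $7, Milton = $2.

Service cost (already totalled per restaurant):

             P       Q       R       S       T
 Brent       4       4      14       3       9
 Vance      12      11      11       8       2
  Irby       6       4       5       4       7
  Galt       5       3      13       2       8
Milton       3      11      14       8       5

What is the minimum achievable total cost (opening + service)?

Minimum total cost: 24

For any fixed open set, each restaurant goes to its cheapest open site; total = fixed + service.
{Vance, Irby, Milton}: P→Milton 3, Q→Irby 4, R→Irby 5, S→Irby 4, T→Vance 2. Service 18; fixed 6; total 24.
{Brent, Vance, Irby}: P→Brent 4, Q→Brent 4, R→Irby 5, S→Brent 3, T→Vance 2. Service 18; fixed 7; total 25.
{Vance, Irby}: service 21 + fixed 4 = 25
{Brent, Vance, Irby, Galt, Milton}: service 15 + fixed 16 = 31
No other subset beats 24.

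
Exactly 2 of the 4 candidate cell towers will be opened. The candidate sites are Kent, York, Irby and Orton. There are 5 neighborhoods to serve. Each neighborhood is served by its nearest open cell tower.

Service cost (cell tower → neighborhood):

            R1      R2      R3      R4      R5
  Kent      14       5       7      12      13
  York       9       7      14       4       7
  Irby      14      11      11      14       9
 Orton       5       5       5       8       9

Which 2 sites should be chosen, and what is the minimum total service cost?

Choose York and Orton; total service cost 26.

With exactly 2 open, each neighborhood uses its cheapest among the chosen.
{York, Orton}: R1→Orton 5, R2→Orton 5, R3→Orton 5, R4→York 4, R5→York 7. Service cost 26.
{Kent, York}: service cost 32
{Kent, Orton}: service cost 32
Among all 6 size-2 choices, {York, Orton} is lowest.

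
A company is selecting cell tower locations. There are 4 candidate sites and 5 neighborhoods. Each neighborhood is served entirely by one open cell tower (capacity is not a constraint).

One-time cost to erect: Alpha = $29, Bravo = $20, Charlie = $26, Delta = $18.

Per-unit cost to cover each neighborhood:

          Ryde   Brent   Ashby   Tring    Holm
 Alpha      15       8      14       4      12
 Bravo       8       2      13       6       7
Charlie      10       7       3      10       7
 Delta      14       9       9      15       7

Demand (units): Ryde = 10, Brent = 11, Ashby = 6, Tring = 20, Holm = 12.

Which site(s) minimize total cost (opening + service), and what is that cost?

Open Alpha, Bravo and Charlie; minimum total cost 359.

For any fixed open set, each neighborhood goes to its cheapest open site; total = fixed + service.
{Alpha, Bravo, Charlie}: Ryde→Bravo 8·10=80, Brent→Bravo 2·11=22, Ashby→Charlie 3·6=18, Tring→Alpha 4·20=80, Holm→Bravo 7·12=84. Service 284; fixed 75; total 359.
{Bravo, Charlie}: Ryde→Bravo 8·10=80, Brent→Bravo 2·11=22, Ashby→Charlie 3·6=18, Tring→Bravo 6·20=120, Holm→Bravo 7·12=84. Service 324; fixed 46; total 370.
{Alpha, Bravo, Charlie, Delta}: Ryde→Bravo 8·10=80, Brent→Bravo 2·11=22, Ashby→Charlie 3·6=18, Tring→Alpha 4·20=80, Holm→Bravo 7·12=84. Service 284; fixed 93; total 377.
{Delta}: Ryde→Delta 14·10=140, Brent→Delta 9·11=99, Ashby→Delta 9·6=54, Tring→Delta 15·20=300, Holm→Delta 7·12=84. Service 677; fixed 18; total 695.
No other subset beats 359.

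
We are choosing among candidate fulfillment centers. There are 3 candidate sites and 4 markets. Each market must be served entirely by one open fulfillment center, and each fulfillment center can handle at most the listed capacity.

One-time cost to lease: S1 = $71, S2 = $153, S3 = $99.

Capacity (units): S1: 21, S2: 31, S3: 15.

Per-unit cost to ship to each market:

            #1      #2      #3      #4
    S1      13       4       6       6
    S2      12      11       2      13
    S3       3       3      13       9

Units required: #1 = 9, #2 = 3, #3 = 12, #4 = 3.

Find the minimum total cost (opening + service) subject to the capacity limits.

Minimum total cost: 296

Open {S1, S3}: #1→S3 3·9=27, #2→S3 3·3=9, #3→S1 6·12=72, #4→S1 6·3=18.
Loads: S1 carries 15/21, S3 carries 12/15. Service 126; fixed 170; total 296.
Next best feasible plan costs 299.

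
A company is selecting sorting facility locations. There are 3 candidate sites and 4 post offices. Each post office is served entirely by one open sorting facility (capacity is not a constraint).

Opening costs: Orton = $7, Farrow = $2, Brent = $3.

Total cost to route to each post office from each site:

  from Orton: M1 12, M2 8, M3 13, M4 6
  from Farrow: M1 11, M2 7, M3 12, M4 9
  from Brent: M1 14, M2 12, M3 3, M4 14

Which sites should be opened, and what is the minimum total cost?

Open Farrow and Brent; minimum total cost 35.

For any fixed open set, each post office goes to its cheapest open site; total = fixed + service.
{Farrow, Brent}: M1→Farrow 11, M2→Farrow 7, M3→Brent 3, M4→Farrow 9. Service 30; fixed 5; total 35.
{Orton, Farrow, Brent}: M1→Farrow 11, M2→Farrow 7, M3→Brent 3, M4→Orton 6. Service 27; fixed 12; total 39.
{Orton, Brent}: service 29 + fixed 10 = 39
{Farrow}: M1→Farrow 11, M2→Farrow 7, M3→Farrow 12, M4→Farrow 9. Service 39; fixed 2; total 41.
No other subset beats 35.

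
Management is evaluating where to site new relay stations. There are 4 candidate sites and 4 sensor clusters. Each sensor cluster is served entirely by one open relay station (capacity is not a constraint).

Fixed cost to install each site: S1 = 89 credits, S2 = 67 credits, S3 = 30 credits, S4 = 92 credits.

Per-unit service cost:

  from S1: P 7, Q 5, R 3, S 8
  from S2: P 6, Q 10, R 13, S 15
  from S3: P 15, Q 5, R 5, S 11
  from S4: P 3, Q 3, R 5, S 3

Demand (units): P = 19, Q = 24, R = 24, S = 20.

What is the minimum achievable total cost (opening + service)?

Minimum total cost: 401

For any fixed open set, each sensor cluster goes to its cheapest open site; total = fixed + service.
{S4}: P→S4 3·19=57, Q→S4 3·24=72, R→S4 5·24=120, S→S4 3·20=60. Service 309; fixed 92; total 401.
{S3, S4}: service 309 + fixed 122 = 431
{S1, S4}: service 261 + fixed 181 = 442
{S1, S2, S3, S4}: service 261 + fixed 278 = 539
(All 15 nonempty subsets were checked; S4 only is lowest.)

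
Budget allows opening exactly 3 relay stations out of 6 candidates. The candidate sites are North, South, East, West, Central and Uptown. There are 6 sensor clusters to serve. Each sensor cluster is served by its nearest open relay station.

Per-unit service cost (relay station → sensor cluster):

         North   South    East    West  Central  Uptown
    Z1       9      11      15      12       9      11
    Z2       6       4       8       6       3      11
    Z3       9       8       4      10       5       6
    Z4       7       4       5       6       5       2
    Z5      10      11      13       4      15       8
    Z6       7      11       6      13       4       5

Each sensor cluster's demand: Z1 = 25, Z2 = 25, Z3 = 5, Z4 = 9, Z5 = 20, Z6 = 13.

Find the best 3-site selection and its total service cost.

With exactly 3 open, each sensor cluster uses its cheapest among the chosen.
{West, Central, Uptown}: Z1→Central 9·25=225, Z2→Central 3·25=75, Z3→Central 5·5=25, Z4→Uptown 2·9=18, Z5→West 4·20=80, Z6→Central 4·13=52. Service cost 475.
{South, West, Central}: service cost 493
{East, West, Central}: service cost 497
Among all 20 size-3 choices, {West, Central, Uptown} is lowest.

Choose West, Central and Uptown; total service cost 475.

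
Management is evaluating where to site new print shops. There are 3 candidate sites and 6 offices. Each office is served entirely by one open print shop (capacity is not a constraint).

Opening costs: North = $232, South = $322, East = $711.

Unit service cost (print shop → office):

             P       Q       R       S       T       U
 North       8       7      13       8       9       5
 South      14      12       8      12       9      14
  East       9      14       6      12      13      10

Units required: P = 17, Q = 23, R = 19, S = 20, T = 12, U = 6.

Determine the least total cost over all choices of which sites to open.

For any fixed open set, each office goes to its cheapest open site; total = fixed + service.
{North}: P→North 8·17=136, Q→North 7·23=161, R→North 13·19=247, S→North 8·20=160, T→North 9·12=108, U→North 5·6=30. Service 842; fixed 232; total 1074.
{North, South}: P→North 8·17=136, Q→North 7·23=161, R→South 8·19=152, S→North 8·20=160, T→North 9·12=108, U→North 5·6=30. Service 747; fixed 554; total 1301.
{South}: service 1098 + fixed 322 = 1420
{North, South, East}: service 709 + fixed 1265 = 1974
No other subset beats 1074.

Minimum total cost: 1074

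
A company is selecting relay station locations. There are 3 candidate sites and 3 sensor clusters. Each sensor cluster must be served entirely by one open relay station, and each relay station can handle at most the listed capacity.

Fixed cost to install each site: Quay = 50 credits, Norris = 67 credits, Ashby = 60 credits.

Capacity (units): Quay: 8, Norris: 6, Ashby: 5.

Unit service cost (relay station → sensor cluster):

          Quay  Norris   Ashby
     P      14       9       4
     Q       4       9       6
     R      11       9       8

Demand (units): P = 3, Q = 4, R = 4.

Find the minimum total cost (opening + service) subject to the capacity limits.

Minimum total cost: 182

Open {Quay, Ashby}: P→Ashby 4·3=12, Q→Quay 4·4=16, R→Quay 11·4=44.
Loads: Quay carries 8/8, Ashby carries 3/5. Service 72; fixed 110; total 182.
Next best feasible plan costs 200.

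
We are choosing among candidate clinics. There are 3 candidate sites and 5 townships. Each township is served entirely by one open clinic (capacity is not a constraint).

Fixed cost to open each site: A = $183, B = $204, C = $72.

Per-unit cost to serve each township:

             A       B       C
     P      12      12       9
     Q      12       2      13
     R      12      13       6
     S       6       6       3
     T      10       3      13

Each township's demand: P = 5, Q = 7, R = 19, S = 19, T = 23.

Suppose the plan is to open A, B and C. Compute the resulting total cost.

Each township is assigned to its cheapest site among the open ones.
{A, B, C}: P→C 9·5=45, Q→B 2·7=14, R→C 6·19=114, S→C 3·19=57, T→B 3·23=69. Service 299; fixed 459; total 758.

Total cost: 758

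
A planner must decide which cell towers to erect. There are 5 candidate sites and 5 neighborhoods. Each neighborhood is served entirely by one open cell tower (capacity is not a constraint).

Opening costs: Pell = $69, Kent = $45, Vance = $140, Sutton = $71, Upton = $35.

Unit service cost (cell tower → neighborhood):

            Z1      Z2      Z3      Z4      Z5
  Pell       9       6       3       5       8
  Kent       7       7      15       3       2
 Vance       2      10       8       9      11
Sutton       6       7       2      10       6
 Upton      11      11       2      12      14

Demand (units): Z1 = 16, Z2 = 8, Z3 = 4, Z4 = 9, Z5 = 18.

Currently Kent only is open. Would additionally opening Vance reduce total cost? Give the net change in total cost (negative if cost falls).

Current service cost with {Kent}: 291.
Adding Vance: each neighborhood re-picks its cheapest; new service cost 183, saving 108.
Extra fixed cost: 140. Net change = 140 − 108 = 32.
(Totals: 336 → 368.)

No — net change +32 (cost rises by 32).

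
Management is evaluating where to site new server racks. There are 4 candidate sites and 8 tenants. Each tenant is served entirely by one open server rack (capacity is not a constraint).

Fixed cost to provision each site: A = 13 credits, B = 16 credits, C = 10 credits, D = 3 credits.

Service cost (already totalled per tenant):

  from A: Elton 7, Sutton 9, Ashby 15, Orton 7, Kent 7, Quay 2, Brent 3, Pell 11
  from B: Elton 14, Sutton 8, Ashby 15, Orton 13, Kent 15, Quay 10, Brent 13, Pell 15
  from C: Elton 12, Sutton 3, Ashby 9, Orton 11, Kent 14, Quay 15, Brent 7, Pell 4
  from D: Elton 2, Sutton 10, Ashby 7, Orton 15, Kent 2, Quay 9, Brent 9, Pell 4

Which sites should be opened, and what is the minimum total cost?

Open A and D; minimum total cost 52.

For any fixed open set, each tenant goes to its cheapest open site; total = fixed + service.
{A, D}: Elton→D 2, Sutton→A 9, Ashby→D 7, Orton→A 7, Kent→D 2, Quay→A 2, Brent→A 3, Pell→D 4. Service 36; fixed 16; total 52.
{A, C, D}: Elton→D 2, Sutton→C 3, Ashby→D 7, Orton→A 7, Kent→D 2, Quay→A 2, Brent→A 3, Pell→C 4. Service 30; fixed 26; total 56.
{C, D}: Elton→D 2, Sutton→C 3, Ashby→D 7, Orton→C 11, Kent→D 2, Quay→D 9, Brent→C 7, Pell→C 4. Service 45; fixed 13; total 58.
{A, B, C, D}: Elton→D 2, Sutton→C 3, Ashby→D 7, Orton→A 7, Kent→D 2, Quay→A 2, Brent→A 3, Pell→C 4. Service 30; fixed 42; total 72.
No other subset beats 52.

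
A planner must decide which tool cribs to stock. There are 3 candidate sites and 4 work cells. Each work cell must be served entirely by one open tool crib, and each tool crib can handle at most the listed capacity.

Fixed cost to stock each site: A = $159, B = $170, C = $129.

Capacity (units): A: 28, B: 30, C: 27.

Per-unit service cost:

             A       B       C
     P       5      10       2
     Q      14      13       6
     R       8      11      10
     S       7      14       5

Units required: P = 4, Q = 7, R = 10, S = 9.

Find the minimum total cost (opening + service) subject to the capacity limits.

Open {A, C}: P→C 2·4=8, Q→C 6·7=42, R→A 8·10=80, S→C 5·9=45.
Loads: A carries 10/28, C carries 20/27. Service 175; fixed 288; total 463.
Next best feasible plan costs 475.

Minimum total cost: 463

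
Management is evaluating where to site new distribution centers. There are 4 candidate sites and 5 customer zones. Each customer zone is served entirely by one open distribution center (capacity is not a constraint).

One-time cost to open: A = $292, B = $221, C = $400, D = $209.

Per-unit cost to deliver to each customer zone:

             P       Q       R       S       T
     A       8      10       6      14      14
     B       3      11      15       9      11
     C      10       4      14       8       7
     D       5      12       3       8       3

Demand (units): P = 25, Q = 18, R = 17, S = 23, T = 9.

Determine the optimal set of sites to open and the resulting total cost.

Open D only; minimum total cost 812.

For any fixed open set, each customer zone goes to its cheapest open site; total = fixed + service.
{D}: P→D 5·25=125, Q→D 12·18=216, R→D 3·17=51, S→D 8·23=184, T→D 3·9=27. Service 603; fixed 209; total 812.
{B, D}: P→B 3·25=75, Q→B 11·18=198, R→D 3·17=51, S→D 8·23=184, T→D 3·9=27. Service 535; fixed 430; total 965.
{B}: P→B 3·25=75, Q→B 11·18=198, R→B 15·17=255, S→B 9·23=207, T→B 11·9=99. Service 834; fixed 221; total 1055.
{A, B, C, D}: service 409 + fixed 1122 = 1531
(All 15 nonempty subsets were checked; D only is lowest.)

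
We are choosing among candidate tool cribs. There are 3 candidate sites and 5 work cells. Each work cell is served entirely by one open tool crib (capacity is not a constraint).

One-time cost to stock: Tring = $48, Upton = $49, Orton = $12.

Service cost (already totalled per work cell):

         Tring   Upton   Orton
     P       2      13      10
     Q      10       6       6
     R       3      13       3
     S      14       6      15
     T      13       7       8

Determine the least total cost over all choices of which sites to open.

For any fixed open set, each work cell goes to its cheapest open site; total = fixed + service.
{Orton}: P→Orton 10, Q→Orton 6, R→Orton 3, S→Orton 15, T→Orton 8. Service 42; fixed 12; total 54.
{Tring}: service 42 + fixed 48 = 90
{Tring, Orton}: service 33 + fixed 60 = 93
{Tring, Upton, Orton}: P→Tring 2, Q→Upton 6, R→Tring 3, S→Upton 6, T→Upton 7. Service 24; fixed 109; total 133.
No other subset beats 54.

Minimum total cost: 54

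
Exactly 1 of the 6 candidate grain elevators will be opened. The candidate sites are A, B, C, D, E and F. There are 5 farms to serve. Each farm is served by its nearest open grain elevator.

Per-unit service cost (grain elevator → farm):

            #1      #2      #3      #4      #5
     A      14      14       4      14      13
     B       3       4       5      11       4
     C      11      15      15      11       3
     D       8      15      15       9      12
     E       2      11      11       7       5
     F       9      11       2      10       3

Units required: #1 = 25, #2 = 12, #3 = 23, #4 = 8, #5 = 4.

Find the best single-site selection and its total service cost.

Choose B only; total service cost 342.

With exactly 1 open, each farm uses its cheapest among the chosen.
{B}: #1→B 3·25=75, #2→B 4·12=48, #3→B 5·23=115, #4→B 11·8=88, #5→B 4·4=16. Service cost 342.
{F}: service cost 495
{E}: service cost 511
Among all 6 size-1 choices, {B} is lowest.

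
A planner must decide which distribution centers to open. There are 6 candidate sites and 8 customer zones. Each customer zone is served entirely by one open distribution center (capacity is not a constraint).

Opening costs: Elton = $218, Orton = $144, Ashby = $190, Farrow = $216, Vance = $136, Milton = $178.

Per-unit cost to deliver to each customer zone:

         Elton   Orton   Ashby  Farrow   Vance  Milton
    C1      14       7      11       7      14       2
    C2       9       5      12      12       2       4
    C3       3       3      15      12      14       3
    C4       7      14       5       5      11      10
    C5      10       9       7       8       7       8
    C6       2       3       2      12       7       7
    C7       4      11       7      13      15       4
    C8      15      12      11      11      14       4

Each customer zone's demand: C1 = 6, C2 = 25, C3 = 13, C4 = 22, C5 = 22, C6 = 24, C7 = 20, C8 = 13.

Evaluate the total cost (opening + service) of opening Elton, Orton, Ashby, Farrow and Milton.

Each customer zone is assigned to its cheapest site among the open ones.
{Elton, Orton, Ashby, Farrow, Milton}: C1→Milton 2·6=12, C2→Milton 4·25=100, C3→Elton 3·13=39, C4→Ashby 5·22=110, C5→Ashby 7·22=154, C6→Elton 2·24=48, C7→Elton 4·20=80, C8→Milton 4·13=52. Service 595; fixed 946; total 1541.

Total cost: 1541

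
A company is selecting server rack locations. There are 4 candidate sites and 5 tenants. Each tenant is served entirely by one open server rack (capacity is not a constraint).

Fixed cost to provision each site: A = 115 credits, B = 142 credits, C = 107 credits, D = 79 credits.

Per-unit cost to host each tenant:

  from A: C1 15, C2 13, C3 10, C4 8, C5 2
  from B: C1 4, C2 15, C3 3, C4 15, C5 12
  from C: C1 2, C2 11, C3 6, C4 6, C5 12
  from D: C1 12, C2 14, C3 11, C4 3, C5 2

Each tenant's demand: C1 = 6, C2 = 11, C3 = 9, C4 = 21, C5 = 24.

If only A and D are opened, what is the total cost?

Each tenant is assigned to its cheapest site among the open ones.
{A, D}: C1→D 12·6=72, C2→A 13·11=143, C3→A 10·9=90, C4→D 3·21=63, C5→A 2·24=48. Service 416; fixed 194; total 610.

Total cost: 610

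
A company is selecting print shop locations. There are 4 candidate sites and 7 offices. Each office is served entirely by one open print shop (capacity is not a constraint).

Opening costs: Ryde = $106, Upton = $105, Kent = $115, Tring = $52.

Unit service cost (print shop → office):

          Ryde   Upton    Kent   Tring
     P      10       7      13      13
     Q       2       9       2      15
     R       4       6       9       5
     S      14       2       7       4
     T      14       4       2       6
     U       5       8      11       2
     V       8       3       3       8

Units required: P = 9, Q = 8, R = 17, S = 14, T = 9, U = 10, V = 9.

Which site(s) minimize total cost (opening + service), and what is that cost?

For any fixed open set, each office goes to its cheapest open site; total = fixed + service.
{Upton, Tring}: P→Upton 7·9=63, Q→Upton 9·8=72, R→Tring 5·17=85, S→Upton 2·14=28, T→Upton 4·9=36, U→Tring 2·10=20, V→Upton 3·9=27. Service 331; fixed 157; total 488.
{Ryde, Upton}: P→Upton 7·9=63, Q→Ryde 2·8=16, R→Ryde 4·17=68, S→Upton 2·14=28, T→Upton 4·9=36, U→Ryde 5·10=50, V→Upton 3·9=27. Service 288; fixed 211; total 499.
{Kent, Tring}: P→Kent 13·9=117, Q→Kent 2·8=16, R→Tring 5·17=85, S→Tring 4·14=56, T→Kent 2·9=18, U→Tring 2·10=20, V→Kent 3·9=27. Service 339; fixed 167; total 506.
{Ryde, Upton, Kent, Tring}: P→Upton 7·9=63, Q→Ryde 2·8=16, R→Ryde 4·17=68, S→Upton 2·14=28, T→Kent 2·9=18, U→Tring 2·10=20, V→Upton 3·9=27. Service 240; fixed 378; total 618.
(All 15 nonempty subsets were checked; Upton and Tring is lowest.)

Open Upton and Tring; minimum total cost 488.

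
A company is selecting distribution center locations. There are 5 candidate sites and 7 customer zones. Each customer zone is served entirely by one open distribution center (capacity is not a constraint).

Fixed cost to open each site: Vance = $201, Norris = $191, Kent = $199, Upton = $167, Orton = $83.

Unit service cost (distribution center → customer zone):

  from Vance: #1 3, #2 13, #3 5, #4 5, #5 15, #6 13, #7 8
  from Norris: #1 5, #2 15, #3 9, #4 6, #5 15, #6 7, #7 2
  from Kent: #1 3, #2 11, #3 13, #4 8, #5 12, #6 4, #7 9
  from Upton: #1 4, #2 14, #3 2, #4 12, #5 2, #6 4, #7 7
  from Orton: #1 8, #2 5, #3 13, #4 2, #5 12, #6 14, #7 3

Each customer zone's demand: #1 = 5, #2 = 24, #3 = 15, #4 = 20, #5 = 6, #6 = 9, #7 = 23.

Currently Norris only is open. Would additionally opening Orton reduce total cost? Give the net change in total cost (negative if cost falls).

Yes — net change −255 (cost falls by 255).

Current service cost with {Norris}: 839.
Adding Orton: each customer zone re-picks its cheapest; new service cost 501, saving 338.
Extra fixed cost: 83. Net change = 83 − 338 = -255.
(Totals: 1030 → 775.)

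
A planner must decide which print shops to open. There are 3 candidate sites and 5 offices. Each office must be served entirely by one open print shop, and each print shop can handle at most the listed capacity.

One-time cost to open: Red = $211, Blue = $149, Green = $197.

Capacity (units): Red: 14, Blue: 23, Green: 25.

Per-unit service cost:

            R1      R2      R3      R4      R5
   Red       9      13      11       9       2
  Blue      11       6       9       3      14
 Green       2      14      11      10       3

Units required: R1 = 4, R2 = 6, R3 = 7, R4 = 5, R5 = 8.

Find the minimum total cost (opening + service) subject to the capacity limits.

Minimum total cost: 492

Open {Blue, Green}: R1→Green 2·4=8, R2→Blue 6·6=36, R3→Blue 9·7=63, R4→Blue 3·5=15, R5→Green 3·8=24.
Loads: Blue carries 18/23, Green carries 12/25. Service 146; fixed 346; total 492.
Next best feasible plan costs 506.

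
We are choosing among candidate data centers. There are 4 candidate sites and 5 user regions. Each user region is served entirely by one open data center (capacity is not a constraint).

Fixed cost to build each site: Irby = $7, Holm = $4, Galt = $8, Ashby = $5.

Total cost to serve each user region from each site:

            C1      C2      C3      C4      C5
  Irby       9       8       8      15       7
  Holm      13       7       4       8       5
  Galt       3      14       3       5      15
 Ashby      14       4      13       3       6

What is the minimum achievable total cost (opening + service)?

Minimum total cost: 32

For any fixed open set, each user region goes to its cheapest open site; total = fixed + service.
{Galt, Ashby}: C1→Galt 3, C2→Ashby 4, C3→Galt 3, C4→Ashby 3, C5→Ashby 6. Service 19; fixed 13; total 32.
{Holm, Galt}: service 23 + fixed 12 = 35
{Holm, Galt, Ashby}: service 18 + fixed 17 = 35
{Irby, Holm, Galt, Ashby}: service 18 + fixed 24 = 42
(All 15 nonempty subsets were checked; Galt and Ashby is lowest.)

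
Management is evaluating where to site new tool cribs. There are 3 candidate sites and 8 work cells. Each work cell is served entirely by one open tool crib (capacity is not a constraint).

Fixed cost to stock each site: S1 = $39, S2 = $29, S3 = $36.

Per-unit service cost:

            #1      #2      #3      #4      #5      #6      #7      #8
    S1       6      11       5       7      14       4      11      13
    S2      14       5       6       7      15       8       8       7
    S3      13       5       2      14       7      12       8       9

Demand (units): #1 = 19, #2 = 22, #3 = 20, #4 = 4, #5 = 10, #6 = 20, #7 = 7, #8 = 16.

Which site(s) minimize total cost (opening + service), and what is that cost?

Open S1, S2 and S3; minimum total cost 714.

For any fixed open set, each work cell goes to its cheapest open site; total = fixed + service.
{S1, S2, S3}: #1→S1 6·19=114, #2→S2 5·22=110, #3→S3 2·20=40, #4→S1 7·4=28, #5→S3 7·10=70, #6→S1 4·20=80, #7→S2 8·7=56, #8→S2 7·16=112. Service 610; fixed 104; total 714.
{S1, S3}: service 642 + fixed 75 = 717
{S1, S2}: service 740 + fixed 68 = 808
{S2}: #1→S2 14·19=266, #2→S2 5·22=110, #3→S2 6·20=120, #4→S2 7·4=28, #5→S2 15·10=150, #6→S2 8·20=160, #7→S2 8·7=56, #8→S2 7·16=112. Service 1002; fixed 29; total 1031.
No other subset beats 714.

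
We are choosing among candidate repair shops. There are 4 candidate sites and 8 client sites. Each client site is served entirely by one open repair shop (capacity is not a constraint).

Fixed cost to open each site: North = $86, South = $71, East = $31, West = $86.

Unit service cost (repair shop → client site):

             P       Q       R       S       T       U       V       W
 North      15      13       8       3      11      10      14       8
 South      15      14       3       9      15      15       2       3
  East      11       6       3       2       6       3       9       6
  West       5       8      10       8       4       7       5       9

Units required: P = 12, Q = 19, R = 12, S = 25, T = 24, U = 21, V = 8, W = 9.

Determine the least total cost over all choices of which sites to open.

For any fixed open set, each client site goes to its cheapest open site; total = fixed + service.
{East, West}: P→West 5·12=60, Q→East 6·19=114, R→East 3·12=36, S→East 2·25=50, T→West 4·24=96, U→East 3·21=63, V→West 5·8=40, W→East 6·9=54. Service 513; fixed 117; total 630.
{South, East, West}: P→West 5·12=60, Q→East 6·19=114, R→South 3·12=36, S→East 2·25=50, T→West 4·24=96, U→East 3·21=63, V→South 2·8=16, W→South 3·9=27. Service 462; fixed 188; total 650.
{South, East}: P→East 11·12=132, Q→East 6·19=114, R→South 3·12=36, S→East 2·25=50, T→East 6·24=144, U→East 3·21=63, V→South 2·8=16, W→South 3·9=27. Service 582; fixed 102; total 684.
{North, South, East, West}: service 462 + fixed 274 = 736
No other subset beats 630.

Minimum total cost: 630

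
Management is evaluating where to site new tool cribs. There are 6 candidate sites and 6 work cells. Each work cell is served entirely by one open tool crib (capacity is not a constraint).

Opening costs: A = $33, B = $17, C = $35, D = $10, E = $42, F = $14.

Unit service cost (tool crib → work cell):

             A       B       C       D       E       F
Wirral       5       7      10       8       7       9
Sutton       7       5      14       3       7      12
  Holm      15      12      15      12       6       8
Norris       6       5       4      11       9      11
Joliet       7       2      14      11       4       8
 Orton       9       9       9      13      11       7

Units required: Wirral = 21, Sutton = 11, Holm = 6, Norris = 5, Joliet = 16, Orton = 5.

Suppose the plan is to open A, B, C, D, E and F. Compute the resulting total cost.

Total cost: 412

Each work cell is assigned to its cheapest site among the open ones.
{A, B, C, D, E, F}: Wirral→A 5·21=105, Sutton→D 3·11=33, Holm→E 6·6=36, Norris→C 4·5=20, Joliet→B 2·16=32, Orton→F 7·5=35. Service 261; fixed 151; total 412.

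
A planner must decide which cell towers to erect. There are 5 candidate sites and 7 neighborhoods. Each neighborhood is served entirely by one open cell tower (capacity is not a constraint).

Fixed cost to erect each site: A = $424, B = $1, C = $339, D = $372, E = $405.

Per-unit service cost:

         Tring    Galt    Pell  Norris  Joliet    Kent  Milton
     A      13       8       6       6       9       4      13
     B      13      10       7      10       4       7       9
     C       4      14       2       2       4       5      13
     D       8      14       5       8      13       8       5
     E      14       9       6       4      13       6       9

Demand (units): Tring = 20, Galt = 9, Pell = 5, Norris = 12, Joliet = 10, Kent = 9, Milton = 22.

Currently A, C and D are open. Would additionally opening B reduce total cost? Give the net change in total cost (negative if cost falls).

Current service cost with {A, C, D}: 372.
Adding B: each neighborhood re-picks its cheapest; new service cost 372, saving 0.
Extra fixed cost: 1. Net change = 1 − 0 = 1.
(Totals: 1507 → 1508.)

No — net change +1 (cost rises by 1).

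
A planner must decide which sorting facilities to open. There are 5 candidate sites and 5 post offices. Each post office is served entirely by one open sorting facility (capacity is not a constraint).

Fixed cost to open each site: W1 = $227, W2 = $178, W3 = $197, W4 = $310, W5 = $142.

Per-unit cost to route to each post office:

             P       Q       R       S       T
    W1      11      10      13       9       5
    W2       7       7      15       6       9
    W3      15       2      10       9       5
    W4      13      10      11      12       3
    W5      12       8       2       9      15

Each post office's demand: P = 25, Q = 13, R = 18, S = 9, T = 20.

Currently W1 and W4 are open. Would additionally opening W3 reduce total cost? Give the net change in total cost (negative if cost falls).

Current service cost with {W1, W4}: 744.
Adding W3: each post office re-picks its cheapest; new service cost 622, saving 122.
Extra fixed cost: 197. Net change = 197 − 122 = 75.
(Totals: 1281 → 1356.)

No — net change +75 (cost rises by 75).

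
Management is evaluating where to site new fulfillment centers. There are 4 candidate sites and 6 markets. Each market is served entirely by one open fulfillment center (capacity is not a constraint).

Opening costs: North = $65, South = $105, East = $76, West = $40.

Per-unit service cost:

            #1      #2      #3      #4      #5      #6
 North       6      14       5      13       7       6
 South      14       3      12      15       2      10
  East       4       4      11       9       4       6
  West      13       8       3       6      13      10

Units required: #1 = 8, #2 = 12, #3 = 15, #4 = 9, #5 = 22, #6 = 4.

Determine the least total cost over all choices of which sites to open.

For any fixed open set, each market goes to its cheapest open site; total = fixed + service.
{East, West}: #1→East 4·8=32, #2→East 4·12=48, #3→West 3·15=45, #4→West 6·9=54, #5→East 4·22=88, #6→East 6·4=24. Service 291; fixed 116; total 407.
{South, East, West}: service 235 + fixed 221 = 456
{North, South, West}: service 251 + fixed 210 = 461
{North, South, East, West}: #1→East 4·8=32, #2→South 3·12=36, #3→West 3·15=45, #4→West 6·9=54, #5→South 2·22=44, #6→North 6·4=24. Service 235; fixed 286; total 521.
No other subset beats 407.

Minimum total cost: 407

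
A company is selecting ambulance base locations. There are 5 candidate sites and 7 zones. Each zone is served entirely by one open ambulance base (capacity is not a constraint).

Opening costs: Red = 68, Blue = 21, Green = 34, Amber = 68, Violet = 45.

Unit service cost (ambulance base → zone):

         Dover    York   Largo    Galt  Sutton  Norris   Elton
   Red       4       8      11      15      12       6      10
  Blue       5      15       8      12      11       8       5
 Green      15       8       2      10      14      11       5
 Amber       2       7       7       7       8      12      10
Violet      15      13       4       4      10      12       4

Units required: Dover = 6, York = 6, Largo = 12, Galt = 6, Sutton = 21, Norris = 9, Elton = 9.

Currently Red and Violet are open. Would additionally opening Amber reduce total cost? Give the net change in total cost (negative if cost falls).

No — net change +8 (cost rises by 8).

Current service cost with {Red, Violet}: 444.
Adding Amber: each zone re-picks its cheapest; new service cost 384, saving 60.
Extra fixed cost: 68. Net change = 68 − 60 = 8.
(Totals: 557 → 565.)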